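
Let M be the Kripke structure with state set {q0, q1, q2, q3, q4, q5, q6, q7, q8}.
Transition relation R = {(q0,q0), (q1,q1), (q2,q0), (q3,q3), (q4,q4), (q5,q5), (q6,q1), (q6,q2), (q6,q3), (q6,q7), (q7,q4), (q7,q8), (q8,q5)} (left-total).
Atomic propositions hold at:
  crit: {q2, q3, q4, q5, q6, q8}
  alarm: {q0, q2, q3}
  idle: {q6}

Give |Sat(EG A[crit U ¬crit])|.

Sat(¬crit) = {q0, q1, q7}
A[crit U ¬crit]: least fixpoint, start Z0 = Sat(¬crit) = {q0, q1, q7}, add states in Sat(crit) with every successor in Z. Z1 = {q0, q1, q2, q7}; fixed.
Sat(A[crit U ¬crit]) = {q0, q1, q2, q7}
EG A[crit U ¬crit]: greatest fixpoint, start Z0 = {q0, q1, q2, q7}, keep only states in Sat with some successor in Z. Z1 = {q0, q1, q2}; fixed.
Sat(EG A[crit U ¬crit]) = {q0, q1, q2}
|Sat(EG A[crit U ¬crit])| = |{q0, q1, q2}| = 3.

3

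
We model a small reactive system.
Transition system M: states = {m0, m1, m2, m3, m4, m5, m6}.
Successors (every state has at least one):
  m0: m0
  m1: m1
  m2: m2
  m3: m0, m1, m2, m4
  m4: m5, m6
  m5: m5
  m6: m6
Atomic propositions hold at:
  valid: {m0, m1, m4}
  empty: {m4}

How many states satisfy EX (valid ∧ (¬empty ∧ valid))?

3

Sat(¬empty) = {m0, m1, m2, m3, m5, m6}
Sat(¬empty ∧ valid) = {m0, m1}
Sat(valid ∧ (¬empty ∧ valid)) = {m0, m1}
Sat(EX (valid ∧ (¬empty ∧ valid))) = {s : some successor in {m0, m1}} = {m0, m1, m3}
|Sat(EX (valid ∧ (¬empty ∧ valid)))| = |{m0, m1, m3}| = 3.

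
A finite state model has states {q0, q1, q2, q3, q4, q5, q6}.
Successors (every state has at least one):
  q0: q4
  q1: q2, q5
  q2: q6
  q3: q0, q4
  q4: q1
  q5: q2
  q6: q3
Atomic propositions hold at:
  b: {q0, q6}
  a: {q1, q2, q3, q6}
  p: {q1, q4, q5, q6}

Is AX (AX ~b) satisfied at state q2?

Yes

Sat(~b) = {q1, q2, q3, q4, q5}
Sat(AX ~b) = {s : every successor in {q1, q2, q3, q4, q5}} = {q0, q1, q4, q5, q6}
Sat(AX (AX ~b)) = {s : every successor in {q0, q1, q4, q5, q6}} = {q0, q2, q3, q4}
q2 ∈ Sat(AX (AX ~b)) = {q0, q2, q3, q4}, so the formula holds at q2.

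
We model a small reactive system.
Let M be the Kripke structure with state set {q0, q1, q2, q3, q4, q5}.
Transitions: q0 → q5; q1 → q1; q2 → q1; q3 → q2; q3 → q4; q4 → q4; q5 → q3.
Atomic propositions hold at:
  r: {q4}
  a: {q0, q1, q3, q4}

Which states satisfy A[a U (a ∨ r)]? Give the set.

Sat(a ∨ r) = {q0, q1, q3, q4}
A[a U (a ∨ r)]: least fixpoint, start Z0 = Sat((a ∨ r)) = {q0, q1, q3, q4}, add states in Sat(a) with every successor in Z. Already a fixed point.
Sat(A[a U (a ∨ r)]) = {q0, q1, q3, q4}

{q0, q1, q3, q4}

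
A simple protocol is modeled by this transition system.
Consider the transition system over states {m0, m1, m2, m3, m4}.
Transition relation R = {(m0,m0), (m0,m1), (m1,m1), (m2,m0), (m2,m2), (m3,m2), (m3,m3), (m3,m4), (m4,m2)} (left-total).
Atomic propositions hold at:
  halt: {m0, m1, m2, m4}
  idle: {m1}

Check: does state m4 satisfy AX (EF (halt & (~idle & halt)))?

Sat(~idle) = {m0, m2, m3, m4}
Sat(~idle & halt) = {m0, m2, m4}
Sat(halt & (~idle & halt)) = {m0, m2, m4}
EF (halt & (~idle & halt)): least fixpoint, start Z0 = {m0, m2, m4}, add states with some successor in Z. Z1 = {m0, m2, m3, m4}; fixed.
Sat(EF (halt & (~idle & halt))) = {m0, m2, m3, m4}
Sat(AX (EF (halt & (~idle & halt)))) = {s : every successor in {m0, m2, m3, m4}} = {m2, m3, m4}
m4 ∈ Sat(AX (EF (halt & (~idle & halt)))) = {m2, m3, m4}, so the formula holds at m4.

Yes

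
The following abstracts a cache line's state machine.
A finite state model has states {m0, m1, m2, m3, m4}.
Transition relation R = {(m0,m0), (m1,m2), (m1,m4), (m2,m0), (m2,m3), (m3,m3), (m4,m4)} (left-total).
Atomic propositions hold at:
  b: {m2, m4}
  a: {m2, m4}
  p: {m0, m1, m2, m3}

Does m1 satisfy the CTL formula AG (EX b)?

No

Sat(EX b) = {s : some successor in {m2, m4}} = {m1, m4}
AG (EX b): greatest fixpoint, start Z0 = {m1, m4}, keep only states in Sat with every successor in Z. Z1 = {m4}; fixed.
Sat(AG (EX b)) = {m4}
m1 ∉ Sat(AG (EX b)) = {m4}, so the formula does not hold at m1.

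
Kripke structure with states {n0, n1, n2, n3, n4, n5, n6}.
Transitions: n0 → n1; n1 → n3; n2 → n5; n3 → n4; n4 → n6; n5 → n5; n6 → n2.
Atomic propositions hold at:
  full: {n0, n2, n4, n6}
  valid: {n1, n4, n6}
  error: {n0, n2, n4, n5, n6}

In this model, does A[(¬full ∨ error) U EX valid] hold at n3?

Yes

Sat(¬full) = {n1, n3, n5}
Sat(¬full ∨ error) = {n0, n1, n2, n3, n4, n5, n6}
Sat(EX valid) = {s : some successor in {n1, n4, n6}} = {n0, n3, n4}
A[(¬full ∨ error) U EX valid]: least fixpoint, start Z0 = Sat(EX valid) = {n0, n3, n4}, add states in Sat(¬full ∨ error) with every successor in Z. Z1 = {n0, n1, n3, n4}; fixed.
Sat(A[(¬full ∨ error) U EX valid]) = {n0, n1, n3, n4}
n3 ∈ Sat(A[(¬full ∨ error) U EX valid]) = {n0, n1, n3, n4}, so the formula holds at n3.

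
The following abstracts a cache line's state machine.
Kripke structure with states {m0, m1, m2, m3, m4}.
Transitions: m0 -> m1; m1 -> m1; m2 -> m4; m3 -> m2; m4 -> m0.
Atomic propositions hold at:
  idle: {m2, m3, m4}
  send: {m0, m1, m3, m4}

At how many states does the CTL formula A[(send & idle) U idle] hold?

Sat(send & idle) = {m3, m4}
A[(send & idle) U idle]: least fixpoint, start Z0 = Sat(idle) = {m2, m3, m4}, add states in Sat(send & idle) with every successor in Z. Already a fixed point.
Sat(A[(send & idle) U idle]) = {m2, m3, m4}
|Sat(A[(send & idle) U idle])| = |{m2, m3, m4}| = 3.

3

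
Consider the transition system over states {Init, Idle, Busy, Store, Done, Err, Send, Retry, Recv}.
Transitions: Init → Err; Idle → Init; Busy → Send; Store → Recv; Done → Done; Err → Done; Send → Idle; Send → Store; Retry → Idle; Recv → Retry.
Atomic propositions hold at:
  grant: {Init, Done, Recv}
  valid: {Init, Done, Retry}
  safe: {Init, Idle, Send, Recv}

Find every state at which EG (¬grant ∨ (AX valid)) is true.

{Done, Err}

Sat(¬grant) = {Idle, Busy, Store, Err, Send, Retry}
Sat(AX valid) = {s : every successor in {Init, Done, Retry}} = {Idle, Done, Err, Recv}
Sat(¬grant ∨ (AX valid)) = {Idle, Busy, Store, Done, Err, Send, Retry, Recv}
EG (¬grant ∨ (AX valid)): greatest fixpoint, start Z0 = {Idle, Busy, Store, Done, Err, Send, Retry, Recv}, keep only states in Sat with some successor in Z. Z1 = {Busy, Store, Done, Err, Send, Retry, Recv}; Z2 = {Busy, Store, Done, Err, Send, Recv}; Z3 = {Busy, Store, Done, Err, Send}; Z4 = {Busy, Done, Err, Send}; Z5 = {Busy, Done, Err}; Z6 = {Done, Err}; fixed.
Sat(EG (¬grant ∨ (AX valid))) = {Done, Err}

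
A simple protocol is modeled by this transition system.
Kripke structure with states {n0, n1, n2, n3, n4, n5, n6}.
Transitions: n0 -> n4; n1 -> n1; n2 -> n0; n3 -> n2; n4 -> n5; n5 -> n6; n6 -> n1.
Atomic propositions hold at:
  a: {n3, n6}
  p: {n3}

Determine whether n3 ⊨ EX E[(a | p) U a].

No

Sat(a | p) = {n3, n6}
E[(a | p) U a]: least fixpoint, start Z0 = Sat(a) = {n3, n6}, add states in Sat(a | p) with some successor in Z. Already a fixed point.
Sat(E[(a | p) U a]) = {n3, n6}
Sat(EX E[(a | p) U a]) = {s : some successor in {n3, n6}} = {n5}
n3 ∉ Sat(EX E[(a | p) U a]) = {n5}, so the formula does not hold at n3.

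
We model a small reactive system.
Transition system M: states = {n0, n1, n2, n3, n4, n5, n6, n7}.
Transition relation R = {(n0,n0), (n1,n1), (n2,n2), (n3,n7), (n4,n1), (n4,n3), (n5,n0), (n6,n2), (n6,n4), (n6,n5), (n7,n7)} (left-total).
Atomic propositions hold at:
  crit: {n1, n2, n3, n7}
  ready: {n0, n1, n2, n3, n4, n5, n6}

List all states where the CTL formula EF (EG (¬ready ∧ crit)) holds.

{n3, n4, n6, n7}

Sat(¬ready) = {n7}
Sat(¬ready ∧ crit) = {n7}
EG (¬ready ∧ crit): greatest fixpoint, start Z0 = {n7}, keep only states in Sat with some successor in Z. Already a fixed point.
Sat(EG (¬ready ∧ crit)) = {n7}
EF (EG (¬ready ∧ crit)): least fixpoint, start Z0 = {n7}, add states with some successor in Z. Z1 = {n3, n7}; Z2 = {n3, n4, n7}; Z3 = {n3, n4, n6, n7}; fixed.
Sat(EF (EG (¬ready ∧ crit))) = {n3, n4, n6, n7}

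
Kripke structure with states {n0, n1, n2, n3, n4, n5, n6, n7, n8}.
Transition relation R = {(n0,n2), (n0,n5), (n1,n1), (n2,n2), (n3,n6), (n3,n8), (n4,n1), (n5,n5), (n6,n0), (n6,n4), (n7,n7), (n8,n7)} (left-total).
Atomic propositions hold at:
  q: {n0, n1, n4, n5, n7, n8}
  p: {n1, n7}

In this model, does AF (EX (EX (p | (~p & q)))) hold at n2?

Sat(~p) = {n0, n2, n3, n4, n5, n6, n8}
Sat(~p & q) = {n0, n4, n5, n8}
Sat(p | (~p & q)) = {n0, n1, n4, n5, n7, n8}
Sat(EX (p | (~p & q))) = {s : some successor in {n0, n1, n4, n5, n7, n8}} = {n0, n1, n3, n4, n5, n6, n7, n8}
Sat(EX (EX (p | (~p & q)))) = {s : some successor in {n0, n1, n3, n4, n5, n6, n7, n8}} = {n0, n1, n3, n4, n5, n6, n7, n8}
AF (EX (EX (p | (~p & q)))): least fixpoint, start Z0 = {n0, n1, n3, n4, n5, n6, n7, n8}, add states with every successor in Z. Already a fixed point.
Sat(AF (EX (EX (p | (~p & q))))) = {n0, n1, n3, n4, n5, n6, n7, n8}
n2 ∉ Sat(AF (EX (EX (p | (~p & q))))) = {n0, n1, n3, n4, n5, n6, n7, n8}, so the formula does not hold at n2.

No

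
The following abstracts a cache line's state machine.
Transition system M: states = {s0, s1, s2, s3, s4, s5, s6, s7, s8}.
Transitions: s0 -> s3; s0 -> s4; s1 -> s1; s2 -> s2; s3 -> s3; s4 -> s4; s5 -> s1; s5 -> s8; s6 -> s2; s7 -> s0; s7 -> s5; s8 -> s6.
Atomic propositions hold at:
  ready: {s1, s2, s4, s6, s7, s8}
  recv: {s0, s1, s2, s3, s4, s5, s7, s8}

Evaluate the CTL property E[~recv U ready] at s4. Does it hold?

Sat(~recv) = {s6}
E[~recv U ready]: least fixpoint, start Z0 = Sat(ready) = {s1, s2, s4, s6, s7, s8}, add states in Sat(~recv) with some successor in Z. Already a fixed point.
Sat(E[~recv U ready]) = {s1, s2, s4, s6, s7, s8}
s4 ∈ Sat(E[~recv U ready]) = {s1, s2, s4, s6, s7, s8}, so the formula holds at s4.

Yes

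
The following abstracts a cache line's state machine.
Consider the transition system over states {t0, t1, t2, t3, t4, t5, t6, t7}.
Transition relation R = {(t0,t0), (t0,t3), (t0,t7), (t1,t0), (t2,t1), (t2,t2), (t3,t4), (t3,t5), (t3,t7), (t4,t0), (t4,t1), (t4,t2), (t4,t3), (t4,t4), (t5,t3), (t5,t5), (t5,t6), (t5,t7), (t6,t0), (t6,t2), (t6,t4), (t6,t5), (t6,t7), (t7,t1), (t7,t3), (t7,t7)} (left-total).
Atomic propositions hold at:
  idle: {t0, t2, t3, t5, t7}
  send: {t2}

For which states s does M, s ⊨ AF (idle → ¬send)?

{t0, t1, t3, t4, t5, t6, t7}

Sat(¬send) = {t0, t1, t3, t4, t5, t6, t7}
Sat(idle → ¬send) = {t0, t1, t3, t4, t5, t6, t7}
AF (idle → ¬send): least fixpoint, start Z0 = {t0, t1, t3, t4, t5, t6, t7}, add states with every successor in Z. Already a fixed point.
Sat(AF (idle → ¬send)) = {t0, t1, t3, t4, t5, t6, t7}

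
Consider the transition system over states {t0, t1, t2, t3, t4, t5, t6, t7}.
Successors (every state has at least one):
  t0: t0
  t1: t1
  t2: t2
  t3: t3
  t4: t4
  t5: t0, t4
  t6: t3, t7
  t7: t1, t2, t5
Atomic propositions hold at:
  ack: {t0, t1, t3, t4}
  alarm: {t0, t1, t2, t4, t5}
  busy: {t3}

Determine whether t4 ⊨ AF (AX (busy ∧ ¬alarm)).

Sat(¬alarm) = {t3, t6, t7}
Sat(busy ∧ ¬alarm) = {t3}
Sat(AX (busy ∧ ¬alarm)) = {s : every successor in {t3}} = {t3}
AF (AX (busy ∧ ¬alarm)): least fixpoint, start Z0 = {t3}, add states with every successor in Z. Already a fixed point.
Sat(AF (AX (busy ∧ ¬alarm))) = {t3}
t4 ∉ Sat(AF (AX (busy ∧ ¬alarm))) = {t3}, so the formula does not hold at t4.

No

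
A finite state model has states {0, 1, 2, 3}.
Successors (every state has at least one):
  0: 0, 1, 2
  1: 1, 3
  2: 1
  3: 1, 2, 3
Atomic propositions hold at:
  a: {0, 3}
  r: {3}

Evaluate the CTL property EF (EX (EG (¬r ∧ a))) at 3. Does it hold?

Sat(¬r) = {0, 1, 2}
Sat(¬r ∧ a) = {0}
EG (¬r ∧ a): greatest fixpoint, start Z0 = {0}, keep only states in Sat with some successor in Z. Already a fixed point.
Sat(EG (¬r ∧ a)) = {0}
Sat(EX (EG (¬r ∧ a))) = {s : some successor in {0}} = {0}
EF (EX (EG (¬r ∧ a))): least fixpoint, start Z0 = {0}, add states with some successor in Z. Already a fixed point.
Sat(EF (EX (EG (¬r ∧ a)))) = {0}
3 ∉ Sat(EF (EX (EG (¬r ∧ a)))) = {0}, so the formula does not hold at 3.

No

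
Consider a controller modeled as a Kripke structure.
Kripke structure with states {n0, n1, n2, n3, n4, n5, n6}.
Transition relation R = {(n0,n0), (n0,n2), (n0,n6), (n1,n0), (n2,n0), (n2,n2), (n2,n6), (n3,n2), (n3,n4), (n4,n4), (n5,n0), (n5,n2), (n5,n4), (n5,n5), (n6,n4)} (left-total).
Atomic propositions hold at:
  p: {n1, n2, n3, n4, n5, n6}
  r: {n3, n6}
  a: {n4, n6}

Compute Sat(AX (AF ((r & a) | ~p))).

Sat(r & a) = {n6}
Sat(~p) = {n0}
Sat((r & a) | ~p) = {n0, n6}
AF ((r & a) | ~p): least fixpoint, start Z0 = {n0, n6}, add states with every successor in Z. Z1 = {n0, n1, n6}; fixed.
Sat(AF ((r & a) | ~p)) = {n0, n1, n6}
Sat(AX (AF ((r & a) | ~p))) = {s : every successor in {n0, n1, n6}} = {n1}

{n1}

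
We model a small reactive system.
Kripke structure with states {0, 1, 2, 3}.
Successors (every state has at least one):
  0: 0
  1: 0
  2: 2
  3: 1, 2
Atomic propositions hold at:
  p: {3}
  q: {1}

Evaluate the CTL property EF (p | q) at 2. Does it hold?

No

Sat(p | q) = {1, 3}
EF (p | q): least fixpoint, start Z0 = {1, 3}, add states with some successor in Z. Already a fixed point.
Sat(EF (p | q)) = {1, 3}
2 ∉ Sat(EF (p | q)) = {1, 3}, so the formula does not hold at 2.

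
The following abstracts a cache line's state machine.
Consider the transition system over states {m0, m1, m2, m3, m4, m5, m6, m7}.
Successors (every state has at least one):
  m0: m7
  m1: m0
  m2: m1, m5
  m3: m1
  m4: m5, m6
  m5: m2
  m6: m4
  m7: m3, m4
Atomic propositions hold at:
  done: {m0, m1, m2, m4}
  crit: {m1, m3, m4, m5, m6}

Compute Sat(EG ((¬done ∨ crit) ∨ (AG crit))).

{m4, m6, m7}

Sat(¬done) = {m3, m5, m6, m7}
Sat(¬done ∨ crit) = {m1, m3, m4, m5, m6, m7}
AG crit: greatest fixpoint, start Z0 = {m1, m3, m4, m5, m6}, keep only states in Sat with every successor in Z. Z1 = {m3, m4, m6}; Z2 = {m6}; Z3 = ∅; fixed.
Sat(AG crit) = ∅
Sat((¬done ∨ crit) ∨ (AG crit)) = {m1, m3, m4, m5, m6, m7}
EG ((¬done ∨ crit) ∨ (AG crit)): greatest fixpoint, start Z0 = {m1, m3, m4, m5, m6, m7}, keep only states in Sat with some successor in Z. Z1 = {m3, m4, m6, m7}; Z2 = {m4, m6, m7}; fixed.
Sat(EG ((¬done ∨ crit) ∨ (AG crit))) = {m4, m6, m7}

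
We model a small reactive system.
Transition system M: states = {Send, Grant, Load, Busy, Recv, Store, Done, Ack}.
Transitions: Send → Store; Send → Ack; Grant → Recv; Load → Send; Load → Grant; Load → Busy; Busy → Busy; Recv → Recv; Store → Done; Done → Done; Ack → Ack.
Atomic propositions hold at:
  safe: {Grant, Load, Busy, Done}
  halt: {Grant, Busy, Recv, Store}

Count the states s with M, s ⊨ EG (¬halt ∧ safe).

1

Sat(¬halt) = {Send, Load, Done, Ack}
Sat(¬halt ∧ safe) = {Load, Done}
EG (¬halt ∧ safe): greatest fixpoint, start Z0 = {Load, Done}, keep only states in Sat with some successor in Z. Z1 = {Done}; fixed.
Sat(EG (¬halt ∧ safe)) = {Done}
|Sat(EG (¬halt ∧ safe))| = |{Done}| = 1.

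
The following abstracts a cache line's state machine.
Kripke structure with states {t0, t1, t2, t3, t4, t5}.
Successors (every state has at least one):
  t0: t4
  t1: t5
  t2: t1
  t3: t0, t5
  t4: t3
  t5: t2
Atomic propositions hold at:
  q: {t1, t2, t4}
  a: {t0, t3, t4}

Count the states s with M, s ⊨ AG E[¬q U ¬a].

Sat(¬q) = {t0, t3, t5}
Sat(¬a) = {t1, t2, t5}
E[¬q U ¬a]: least fixpoint, start Z0 = Sat(¬a) = {t1, t2, t5}, add states in Sat(¬q) with some successor in Z. Z1 = {t1, t2, t3, t5}; fixed.
Sat(E[¬q U ¬a]) = {t1, t2, t3, t5}
AG E[¬q U ¬a]: greatest fixpoint, start Z0 = {t1, t2, t3, t5}, keep only states in Sat with every successor in Z. Z1 = {t1, t2, t5}; fixed.
Sat(AG E[¬q U ¬a]) = {t1, t2, t5}
|Sat(AG E[¬q U ¬a])| = |{t1, t2, t5}| = 3.

3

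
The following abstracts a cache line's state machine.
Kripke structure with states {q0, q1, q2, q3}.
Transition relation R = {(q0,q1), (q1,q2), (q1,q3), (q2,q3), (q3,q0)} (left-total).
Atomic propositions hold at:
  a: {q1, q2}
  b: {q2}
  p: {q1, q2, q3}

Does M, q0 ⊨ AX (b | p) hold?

Sat(b | p) = {q1, q2, q3}
Sat(AX (b | p)) = {s : every successor in {q1, q2, q3}} = {q0, q1, q2}
q0 ∈ Sat(AX (b | p)) = {q0, q1, q2}, so the formula holds at q0.

Yes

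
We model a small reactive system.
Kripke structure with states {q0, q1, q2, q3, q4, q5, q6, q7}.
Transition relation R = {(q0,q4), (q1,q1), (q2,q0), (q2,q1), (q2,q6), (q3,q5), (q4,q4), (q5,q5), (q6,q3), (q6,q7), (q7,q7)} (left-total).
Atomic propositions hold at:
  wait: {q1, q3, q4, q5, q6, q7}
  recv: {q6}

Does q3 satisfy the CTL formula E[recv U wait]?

Yes

E[recv U wait]: least fixpoint, start Z0 = Sat(wait) = {q1, q3, q4, q5, q6, q7}, add states in Sat(recv) with some successor in Z. Already a fixed point.
Sat(E[recv U wait]) = {q1, q3, q4, q5, q6, q7}
q3 ∈ Sat(E[recv U wait]) = {q1, q3, q4, q5, q6, q7}, so the formula holds at q3.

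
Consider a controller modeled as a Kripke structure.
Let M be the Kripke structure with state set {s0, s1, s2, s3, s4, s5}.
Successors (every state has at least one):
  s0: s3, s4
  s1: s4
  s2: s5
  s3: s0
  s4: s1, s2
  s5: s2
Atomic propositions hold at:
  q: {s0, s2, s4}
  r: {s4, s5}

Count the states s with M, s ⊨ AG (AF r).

AF r: least fixpoint, start Z0 = {s4, s5}, add states with every successor in Z. Z1 = {s1, s2, s4, s5}; fixed.
Sat(AF r) = {s1, s2, s4, s5}
AG (AF r): greatest fixpoint, start Z0 = {s1, s2, s4, s5}, keep only states in Sat with every successor in Z. Already a fixed point.
Sat(AG (AF r)) = {s1, s2, s4, s5}
|Sat(AG (AF r))| = |{s1, s2, s4, s5}| = 4.

4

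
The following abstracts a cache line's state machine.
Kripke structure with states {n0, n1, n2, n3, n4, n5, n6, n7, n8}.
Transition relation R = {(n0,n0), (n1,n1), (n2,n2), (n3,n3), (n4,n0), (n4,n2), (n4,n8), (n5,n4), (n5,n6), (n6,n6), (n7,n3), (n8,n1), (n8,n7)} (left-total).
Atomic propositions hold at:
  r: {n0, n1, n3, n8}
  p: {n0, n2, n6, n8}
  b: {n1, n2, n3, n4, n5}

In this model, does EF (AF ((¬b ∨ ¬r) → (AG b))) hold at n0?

No

Sat(¬b) = {n0, n6, n7, n8}
Sat(¬r) = {n2, n4, n5, n6, n7}
Sat(¬b ∨ ¬r) = {n0, n2, n4, n5, n6, n7, n8}
AG b: greatest fixpoint, start Z0 = {n1, n2, n3, n4, n5}, keep only states in Sat with every successor in Z. Z1 = {n1, n2, n3}; fixed.
Sat(AG b) = {n1, n2, n3}
Sat((¬b ∨ ¬r) → (AG b)) = {n1, n2, n3}
AF ((¬b ∨ ¬r) → (AG b)): least fixpoint, start Z0 = {n1, n2, n3}, add states with every successor in Z. Z1 = {n1, n2, n3, n7}; Z2 = {n1, n2, n3, n7, n8}; fixed.
Sat(AF ((¬b ∨ ¬r) → (AG b))) = {n1, n2, n3, n7, n8}
EF (AF ((¬b ∨ ¬r) → (AG b))): least fixpoint, start Z0 = {n1, n2, n3, n7, n8}, add states with some successor in Z. Z1 = {n1, n2, n3, n4, n7, n8}; Z2 = {n1, n2, n3, n4, n5, n7, n8}; fixed.
Sat(EF (AF ((¬b ∨ ¬r) → (AG b)))) = {n1, n2, n3, n4, n5, n7, n8}
n0 ∉ Sat(EF (AF ((¬b ∨ ¬r) → (AG b)))) = {n1, n2, n3, n4, n5, n7, n8}, so the formula does not hold at n0.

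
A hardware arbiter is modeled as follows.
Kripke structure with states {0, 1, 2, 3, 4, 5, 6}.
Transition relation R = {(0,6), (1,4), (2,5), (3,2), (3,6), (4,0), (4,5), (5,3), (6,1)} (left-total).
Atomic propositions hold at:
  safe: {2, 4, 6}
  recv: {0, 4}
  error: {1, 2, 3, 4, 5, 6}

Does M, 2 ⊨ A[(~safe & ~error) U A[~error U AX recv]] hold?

Sat(~safe) = {0, 1, 3, 5}
Sat(~error) = {0}
Sat(~safe & ~error) = {0}
Sat(AX recv) = {s : every successor in {0, 4}} = {1}
A[~error U AX recv]: least fixpoint, start Z0 = Sat(AX recv) = {1}, add states in Sat(~error) with every successor in Z. Already a fixed point.
Sat(A[~error U AX recv]) = {1}
A[(~safe & ~error) U A[~error U AX recv]]: least fixpoint, start Z0 = Sat(A[~error U AX recv]) = {1}, add states in Sat(~safe & ~error) with every successor in Z. Already a fixed point.
Sat(A[(~safe & ~error) U A[~error U AX recv]]) = {1}
2 ∉ Sat(A[(~safe & ~error) U A[~error U AX recv]]) = {1}, so the formula does not hold at 2.

No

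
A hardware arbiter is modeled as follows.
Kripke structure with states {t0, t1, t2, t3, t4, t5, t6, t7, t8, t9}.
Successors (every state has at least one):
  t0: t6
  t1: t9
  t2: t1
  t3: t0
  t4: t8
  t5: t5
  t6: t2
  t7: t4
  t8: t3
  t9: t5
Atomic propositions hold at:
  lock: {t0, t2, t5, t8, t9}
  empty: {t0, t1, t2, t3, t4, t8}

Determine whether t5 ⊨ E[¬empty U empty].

Sat(¬empty) = {t5, t6, t7, t9}
E[¬empty U empty]: least fixpoint, start Z0 = Sat(empty) = {t0, t1, t2, t3, t4, t8}, add states in Sat(¬empty) with some successor in Z. Z1 = {t0, t1, t2, t3, t4, t6, t7, t8}; fixed.
Sat(E[¬empty U empty]) = {t0, t1, t2, t3, t4, t6, t7, t8}
t5 ∉ Sat(E[¬empty U empty]) = {t0, t1, t2, t3, t4, t6, t7, t8}, so the formula does not hold at t5.

No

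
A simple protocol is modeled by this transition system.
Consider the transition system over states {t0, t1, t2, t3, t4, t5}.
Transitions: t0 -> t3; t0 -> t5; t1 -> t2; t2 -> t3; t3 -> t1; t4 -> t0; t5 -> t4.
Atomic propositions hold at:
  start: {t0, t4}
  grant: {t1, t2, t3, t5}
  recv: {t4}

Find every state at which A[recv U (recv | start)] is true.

{t0, t4}

Sat(recv | start) = {t0, t4}
A[recv U (recv | start)]: least fixpoint, start Z0 = Sat((recv | start)) = {t0, t4}, add states in Sat(recv) with every successor in Z. Already a fixed point.
Sat(A[recv U (recv | start)]) = {t0, t4}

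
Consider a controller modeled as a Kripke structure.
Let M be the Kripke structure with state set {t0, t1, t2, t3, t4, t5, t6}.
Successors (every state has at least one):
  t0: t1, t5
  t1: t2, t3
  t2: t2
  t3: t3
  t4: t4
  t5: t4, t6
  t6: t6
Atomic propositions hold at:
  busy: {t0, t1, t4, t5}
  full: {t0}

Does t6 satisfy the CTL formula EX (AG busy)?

AG busy: greatest fixpoint, start Z0 = {t0, t1, t4, t5}, keep only states in Sat with every successor in Z. Z1 = {t0, t4}; Z2 = {t4}; fixed.
Sat(AG busy) = {t4}
Sat(EX (AG busy)) = {s : some successor in {t4}} = {t4, t5}
t6 ∉ Sat(EX (AG busy)) = {t4, t5}, so the formula does not hold at t6.

No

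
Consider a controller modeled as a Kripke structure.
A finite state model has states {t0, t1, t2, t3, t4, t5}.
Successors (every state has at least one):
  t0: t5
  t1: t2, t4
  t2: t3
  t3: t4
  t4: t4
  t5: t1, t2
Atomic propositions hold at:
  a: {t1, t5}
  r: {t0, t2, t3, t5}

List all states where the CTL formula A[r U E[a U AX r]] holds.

Sat(AX r) = {s : every successor in {t0, t2, t3, t5}} = {t0, t2}
E[a U AX r]: least fixpoint, start Z0 = Sat(AX r) = {t0, t2}, add states in Sat(a) with some successor in Z. Z1 = {t0, t1, t2, t5}; fixed.
Sat(E[a U AX r]) = {t0, t1, t2, t5}
A[r U E[a U AX r]]: least fixpoint, start Z0 = Sat(E[a U AX r]) = {t0, t1, t2, t5}, add states in Sat(r) with every successor in Z. Already a fixed point.
Sat(A[r U E[a U AX r]]) = {t0, t1, t2, t5}

{t0, t1, t2, t5}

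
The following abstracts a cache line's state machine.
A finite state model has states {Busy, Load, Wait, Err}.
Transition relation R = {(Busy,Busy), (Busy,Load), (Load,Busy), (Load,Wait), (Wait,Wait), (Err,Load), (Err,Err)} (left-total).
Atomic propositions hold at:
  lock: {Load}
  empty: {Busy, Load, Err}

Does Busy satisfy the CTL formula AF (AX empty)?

Yes

Sat(AX empty) = {s : every successor in {Busy, Load, Err}} = {Busy, Err}
AF (AX empty): least fixpoint, start Z0 = {Busy, Err}, add states with every successor in Z. Already a fixed point.
Sat(AF (AX empty)) = {Busy, Err}
Busy ∈ Sat(AF (AX empty)) = {Busy, Err}, so the formula holds at Busy.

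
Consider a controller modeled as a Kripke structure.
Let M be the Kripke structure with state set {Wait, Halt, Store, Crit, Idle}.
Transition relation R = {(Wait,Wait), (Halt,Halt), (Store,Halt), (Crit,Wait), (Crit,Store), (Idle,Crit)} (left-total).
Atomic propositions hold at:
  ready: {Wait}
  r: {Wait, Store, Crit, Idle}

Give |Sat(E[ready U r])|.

E[ready U r]: least fixpoint, start Z0 = Sat(r) = {Wait, Store, Crit, Idle}, add states in Sat(ready) with some successor in Z. Already a fixed point.
Sat(E[ready U r]) = {Wait, Store, Crit, Idle}
|Sat(E[ready U r])| = |{Wait, Store, Crit, Idle}| = 4.

4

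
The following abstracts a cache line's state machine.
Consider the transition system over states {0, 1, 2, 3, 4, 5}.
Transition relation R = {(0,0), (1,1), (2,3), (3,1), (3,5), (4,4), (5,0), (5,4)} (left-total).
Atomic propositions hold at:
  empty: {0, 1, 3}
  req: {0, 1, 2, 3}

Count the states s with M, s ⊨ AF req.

4

AF req: least fixpoint, start Z0 = {0, 1, 2, 3}, add states with every successor in Z. Already a fixed point.
Sat(AF req) = {0, 1, 2, 3}
|Sat(AF req)| = |{0, 1, 2, 3}| = 4.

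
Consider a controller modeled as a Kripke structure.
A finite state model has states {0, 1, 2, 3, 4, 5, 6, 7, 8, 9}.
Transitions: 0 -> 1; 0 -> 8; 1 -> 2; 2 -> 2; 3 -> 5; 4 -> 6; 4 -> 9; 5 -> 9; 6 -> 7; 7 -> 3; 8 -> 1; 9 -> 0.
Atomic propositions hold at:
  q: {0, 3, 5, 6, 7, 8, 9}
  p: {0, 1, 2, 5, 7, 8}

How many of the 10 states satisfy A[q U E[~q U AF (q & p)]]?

Sat(~q) = {1, 2, 4}
Sat(q & p) = {0, 5, 7, 8}
AF (q & p): least fixpoint, start Z0 = {0, 5, 7, 8}, add states with every successor in Z. Z1 = {0, 3, 5, 6, 7, 8, 9}; Z2 = {0, 3, 4, 5, 6, 7, 8, 9}; fixed.
Sat(AF (q & p)) = {0, 3, 4, 5, 6, 7, 8, 9}
E[~q U AF (q & p)]: least fixpoint, start Z0 = Sat(AF (q & p)) = {0, 3, 4, 5, 6, 7, 8, 9}, add states in Sat(~q) with some successor in Z. Already a fixed point.
Sat(E[~q U AF (q & p)]) = {0, 3, 4, 5, 6, 7, 8, 9}
A[q U E[~q U AF (q & p)]]: least fixpoint, start Z0 = Sat(E[~q U AF (q & p)]) = {0, 3, 4, 5, 6, 7, 8, 9}, add states in Sat(q) with every successor in Z. Already a fixed point.
Sat(A[q U E[~q U AF (q & p)]]) = {0, 3, 4, 5, 6, 7, 8, 9}
|Sat(A[q U E[~q U AF (q & p)]])| = |{0, 3, 4, 5, 6, 7, 8, 9}| = 8.

8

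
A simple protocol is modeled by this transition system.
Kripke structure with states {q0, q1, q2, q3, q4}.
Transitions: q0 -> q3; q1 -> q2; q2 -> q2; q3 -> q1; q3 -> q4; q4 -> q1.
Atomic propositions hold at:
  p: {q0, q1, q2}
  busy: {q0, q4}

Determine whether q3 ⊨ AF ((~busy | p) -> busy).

No

Sat(~busy) = {q1, q2, q3}
Sat(~busy | p) = {q0, q1, q2, q3}
Sat((~busy | p) -> busy) = {q0, q4}
AF ((~busy | p) -> busy): least fixpoint, start Z0 = {q0, q4}, add states with every successor in Z. Already a fixed point.
Sat(AF ((~busy | p) -> busy)) = {q0, q4}
q3 ∉ Sat(AF ((~busy | p) -> busy)) = {q0, q4}, so the formula does not hold at q3.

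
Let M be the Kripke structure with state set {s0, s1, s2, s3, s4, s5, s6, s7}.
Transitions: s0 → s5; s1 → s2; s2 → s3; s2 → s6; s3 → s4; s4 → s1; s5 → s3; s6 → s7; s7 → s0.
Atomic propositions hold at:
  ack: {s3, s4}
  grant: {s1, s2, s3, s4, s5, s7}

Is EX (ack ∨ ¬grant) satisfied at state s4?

Sat(¬grant) = {s0, s6}
Sat(ack ∨ ¬grant) = {s0, s3, s4, s6}
Sat(EX (ack ∨ ¬grant)) = {s : some successor in {s0, s3, s4, s6}} = {s2, s3, s5, s7}
s4 ∉ Sat(EX (ack ∨ ¬grant)) = {s2, s3, s5, s7}, so the formula does not hold at s4.

No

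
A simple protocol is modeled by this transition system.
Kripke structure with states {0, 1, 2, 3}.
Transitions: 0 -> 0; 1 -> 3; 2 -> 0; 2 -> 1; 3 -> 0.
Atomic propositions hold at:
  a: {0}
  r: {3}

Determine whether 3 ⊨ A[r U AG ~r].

Sat(~r) = {0, 1, 2}
AG ~r: greatest fixpoint, start Z0 = {0, 1, 2}, keep only states in Sat with every successor in Z. Z1 = {0, 2}; Z2 = {0}; fixed.
Sat(AG ~r) = {0}
A[r U AG ~r]: least fixpoint, start Z0 = Sat(AG ~r) = {0}, add states in Sat(r) with every successor in Z. Z1 = {0, 3}; fixed.
Sat(A[r U AG ~r]) = {0, 3}
3 ∈ Sat(A[r U AG ~r]) = {0, 3}, so the formula holds at 3.

Yes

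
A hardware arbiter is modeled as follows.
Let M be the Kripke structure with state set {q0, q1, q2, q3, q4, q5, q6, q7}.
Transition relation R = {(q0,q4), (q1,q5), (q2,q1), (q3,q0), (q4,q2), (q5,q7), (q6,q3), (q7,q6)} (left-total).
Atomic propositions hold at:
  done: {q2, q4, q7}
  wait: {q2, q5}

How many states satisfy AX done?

Sat(AX done) = {s : every successor in {q2, q4, q7}} = {q0, q4, q5}
|Sat(AX done)| = |{q0, q4, q5}| = 3.

3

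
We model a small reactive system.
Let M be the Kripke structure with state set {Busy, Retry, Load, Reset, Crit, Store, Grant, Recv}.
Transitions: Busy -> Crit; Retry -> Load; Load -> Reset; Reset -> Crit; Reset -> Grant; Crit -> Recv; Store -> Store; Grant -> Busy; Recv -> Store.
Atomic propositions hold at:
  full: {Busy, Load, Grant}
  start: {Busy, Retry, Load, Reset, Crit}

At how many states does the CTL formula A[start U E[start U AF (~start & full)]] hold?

Sat(~start) = {Store, Grant, Recv}
Sat(~start & full) = {Grant}
AF (~start & full): least fixpoint, start Z0 = {Grant}, add states with every successor in Z. Already a fixed point.
Sat(AF (~start & full)) = {Grant}
E[start U AF (~start & full)]: least fixpoint, start Z0 = Sat(AF (~start & full)) = {Grant}, add states in Sat(start) with some successor in Z. Z1 = {Reset, Grant}; Z2 = {Load, Reset, Grant}; Z3 = {Retry, Load, Reset, Grant}; fixed.
Sat(E[start U AF (~start & full)]) = {Retry, Load, Reset, Grant}
A[start U E[start U AF (~start & full)]]: least fixpoint, start Z0 = Sat(E[start U AF (~start & full)]) = {Retry, Load, Reset, Grant}, add states in Sat(start) with every successor in Z. Already a fixed point.
Sat(A[start U E[start U AF (~start & full)]]) = {Retry, Load, Reset, Grant}
|Sat(A[start U E[start U AF (~start & full)]])| = |{Retry, Load, Reset, Grant}| = 4.

4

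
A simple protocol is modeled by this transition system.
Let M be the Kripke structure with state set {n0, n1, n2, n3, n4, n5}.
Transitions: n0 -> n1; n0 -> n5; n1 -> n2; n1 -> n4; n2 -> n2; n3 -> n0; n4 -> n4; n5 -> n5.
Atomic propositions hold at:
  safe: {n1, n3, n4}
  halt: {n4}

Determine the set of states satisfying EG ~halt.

{n0, n1, n2, n3, n5}

Sat(~halt) = {n0, n1, n2, n3, n5}
EG ~halt: greatest fixpoint, start Z0 = {n0, n1, n2, n3, n5}, keep only states in Sat with some successor in Z. Already a fixed point.
Sat(EG ~halt) = {n0, n1, n2, n3, n5}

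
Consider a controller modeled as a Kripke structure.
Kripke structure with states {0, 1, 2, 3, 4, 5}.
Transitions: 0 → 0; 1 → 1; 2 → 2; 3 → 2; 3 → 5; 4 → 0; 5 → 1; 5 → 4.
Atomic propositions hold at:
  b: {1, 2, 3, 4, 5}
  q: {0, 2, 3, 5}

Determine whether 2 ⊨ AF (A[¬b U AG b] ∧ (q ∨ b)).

Yes

Sat(¬b) = {0}
AG b: greatest fixpoint, start Z0 = {1, 2, 3, 4, 5}, keep only states in Sat with every successor in Z. Z1 = {1, 2, 3, 5}; Z2 = {1, 2, 3}; Z3 = {1, 2}; fixed.
Sat(AG b) = {1, 2}
A[¬b U AG b]: least fixpoint, start Z0 = Sat(AG b) = {1, 2}, add states in Sat(¬b) with every successor in Z. Already a fixed point.
Sat(A[¬b U AG b]) = {1, 2}
Sat(q ∨ b) = {0, 1, 2, 3, 4, 5}
Sat(A[¬b U AG b] ∧ (q ∨ b)) = {1, 2}
AF (A[¬b U AG b] ∧ (q ∨ b)): least fixpoint, start Z0 = {1, 2}, add states with every successor in Z. Already a fixed point.
Sat(AF (A[¬b U AG b] ∧ (q ∨ b))) = {1, 2}
2 ∈ Sat(AF (A[¬b U AG b] ∧ (q ∨ b))) = {1, 2}, so the formula holds at 2.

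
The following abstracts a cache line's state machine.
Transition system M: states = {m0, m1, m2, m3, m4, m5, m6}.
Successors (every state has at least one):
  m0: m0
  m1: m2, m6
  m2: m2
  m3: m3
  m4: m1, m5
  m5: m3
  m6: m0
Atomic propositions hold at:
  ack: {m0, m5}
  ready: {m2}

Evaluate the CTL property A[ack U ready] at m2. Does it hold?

A[ack U ready]: least fixpoint, start Z0 = Sat(ready) = {m2}, add states in Sat(ack) with every successor in Z. Already a fixed point.
Sat(A[ack U ready]) = {m2}
m2 ∈ Sat(A[ack U ready]) = {m2}, so the formula holds at m2.

Yes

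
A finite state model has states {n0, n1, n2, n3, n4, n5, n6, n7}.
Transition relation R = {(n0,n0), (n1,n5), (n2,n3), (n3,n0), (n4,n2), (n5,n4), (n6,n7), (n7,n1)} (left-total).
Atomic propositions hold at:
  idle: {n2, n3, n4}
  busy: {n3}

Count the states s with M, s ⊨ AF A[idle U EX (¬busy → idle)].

6

Sat(¬busy) = {n0, n1, n2, n4, n5, n6, n7}
Sat(¬busy → idle) = {n2, n3, n4}
Sat(EX (¬busy → idle)) = {s : some successor in {n2, n3, n4}} = {n2, n4, n5}
A[idle U EX (¬busy → idle)]: least fixpoint, start Z0 = Sat(EX (¬busy → idle)) = {n2, n4, n5}, add states in Sat(idle) with every successor in Z. Already a fixed point.
Sat(A[idle U EX (¬busy → idle)]) = {n2, n4, n5}
AF A[idle U EX (¬busy → idle)]: least fixpoint, start Z0 = {n2, n4, n5}, add states with every successor in Z. Z1 = {n1, n2, n4, n5}; Z2 = {n1, n2, n4, n5, n7}; Z3 = {n1, n2, n4, n5, n6, n7}; fixed.
Sat(AF A[idle U EX (¬busy → idle)]) = {n1, n2, n4, n5, n6, n7}
|Sat(AF A[idle U EX (¬busy → idle)])| = |{n1, n2, n4, n5, n6, n7}| = 6.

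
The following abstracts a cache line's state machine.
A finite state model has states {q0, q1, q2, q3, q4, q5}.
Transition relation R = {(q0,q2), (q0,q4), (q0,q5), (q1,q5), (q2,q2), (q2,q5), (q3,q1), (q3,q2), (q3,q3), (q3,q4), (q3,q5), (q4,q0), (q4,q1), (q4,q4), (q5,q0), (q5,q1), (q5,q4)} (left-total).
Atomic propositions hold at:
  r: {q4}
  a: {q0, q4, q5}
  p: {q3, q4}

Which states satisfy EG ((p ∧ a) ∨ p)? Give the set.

{q3, q4}

Sat(p ∧ a) = {q4}
Sat((p ∧ a) ∨ p) = {q3, q4}
EG ((p ∧ a) ∨ p): greatest fixpoint, start Z0 = {q3, q4}, keep only states in Sat with some successor in Z. Already a fixed point.
Sat(EG ((p ∧ a) ∨ p)) = {q3, q4}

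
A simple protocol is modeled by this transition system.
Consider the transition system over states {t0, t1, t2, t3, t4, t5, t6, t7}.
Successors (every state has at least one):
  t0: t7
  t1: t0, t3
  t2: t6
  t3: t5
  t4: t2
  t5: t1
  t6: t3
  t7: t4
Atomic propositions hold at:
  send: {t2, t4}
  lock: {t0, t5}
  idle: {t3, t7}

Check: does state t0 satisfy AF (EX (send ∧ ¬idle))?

Sat(¬idle) = {t0, t1, t2, t4, t5, t6}
Sat(send ∧ ¬idle) = {t2, t4}
Sat(EX (send ∧ ¬idle)) = {s : some successor in {t2, t4}} = {t4, t7}
AF (EX (send ∧ ¬idle)): least fixpoint, start Z0 = {t4, t7}, add states with every successor in Z. Z1 = {t0, t4, t7}; fixed.
Sat(AF (EX (send ∧ ¬idle))) = {t0, t4, t7}
t0 ∈ Sat(AF (EX (send ∧ ¬idle))) = {t0, t4, t7}, so the formula holds at t0.

Yes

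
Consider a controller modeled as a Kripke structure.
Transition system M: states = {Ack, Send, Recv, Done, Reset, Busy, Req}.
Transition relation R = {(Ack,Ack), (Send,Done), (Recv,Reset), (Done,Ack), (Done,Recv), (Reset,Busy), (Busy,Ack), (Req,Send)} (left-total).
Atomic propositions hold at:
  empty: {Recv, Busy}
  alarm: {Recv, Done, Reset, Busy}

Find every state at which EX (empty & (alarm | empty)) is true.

{Done, Reset}

Sat(alarm | empty) = {Recv, Done, Reset, Busy}
Sat(empty & (alarm | empty)) = {Recv, Busy}
Sat(EX (empty & (alarm | empty))) = {s : some successor in {Recv, Busy}} = {Done, Reset}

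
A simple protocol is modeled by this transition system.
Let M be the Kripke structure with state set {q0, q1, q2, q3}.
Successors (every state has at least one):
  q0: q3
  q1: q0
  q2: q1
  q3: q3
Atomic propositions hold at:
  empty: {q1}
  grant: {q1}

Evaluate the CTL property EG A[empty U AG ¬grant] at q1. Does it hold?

Sat(¬grant) = {q0, q2, q3}
AG ¬grant: greatest fixpoint, start Z0 = {q0, q2, q3}, keep only states in Sat with every successor in Z. Z1 = {q0, q3}; fixed.
Sat(AG ¬grant) = {q0, q3}
A[empty U AG ¬grant]: least fixpoint, start Z0 = Sat(AG ¬grant) = {q0, q3}, add states in Sat(empty) with every successor in Z. Z1 = {q0, q1, q3}; fixed.
Sat(A[empty U AG ¬grant]) = {q0, q1, q3}
EG A[empty U AG ¬grant]: greatest fixpoint, start Z0 = {q0, q1, q3}, keep only states in Sat with some successor in Z. Already a fixed point.
Sat(EG A[empty U AG ¬grant]) = {q0, q1, q3}
q1 ∈ Sat(EG A[empty U AG ¬grant]) = {q0, q1, q3}, so the formula holds at q1.

Yes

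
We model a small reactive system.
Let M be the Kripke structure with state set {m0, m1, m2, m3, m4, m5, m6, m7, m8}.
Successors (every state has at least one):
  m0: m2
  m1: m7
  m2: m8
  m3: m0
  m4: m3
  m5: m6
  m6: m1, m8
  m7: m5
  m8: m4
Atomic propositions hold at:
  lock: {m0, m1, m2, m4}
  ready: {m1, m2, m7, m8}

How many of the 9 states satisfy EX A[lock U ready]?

5

A[lock U ready]: least fixpoint, start Z0 = Sat(ready) = {m1, m2, m7, m8}, add states in Sat(lock) with every successor in Z. Z1 = {m0, m1, m2, m7, m8}; fixed.
Sat(A[lock U ready]) = {m0, m1, m2, m7, m8}
Sat(EX A[lock U ready]) = {s : some successor in {m0, m1, m2, m7, m8}} = {m0, m1, m2, m3, m6}
|Sat(EX A[lock U ready])| = |{m0, m1, m2, m3, m6}| = 5.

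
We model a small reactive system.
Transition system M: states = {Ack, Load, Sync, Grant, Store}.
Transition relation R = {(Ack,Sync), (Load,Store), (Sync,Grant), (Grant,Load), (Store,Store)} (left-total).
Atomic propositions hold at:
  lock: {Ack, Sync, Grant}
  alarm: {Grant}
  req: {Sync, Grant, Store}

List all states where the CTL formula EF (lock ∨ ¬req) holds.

{Ack, Load, Sync, Grant}

Sat(¬req) = {Ack, Load}
Sat(lock ∨ ¬req) = {Ack, Load, Sync, Grant}
EF (lock ∨ ¬req): least fixpoint, start Z0 = {Ack, Load, Sync, Grant}, add states with some successor in Z. Already a fixed point.
Sat(EF (lock ∨ ¬req)) = {Ack, Load, Sync, Grant}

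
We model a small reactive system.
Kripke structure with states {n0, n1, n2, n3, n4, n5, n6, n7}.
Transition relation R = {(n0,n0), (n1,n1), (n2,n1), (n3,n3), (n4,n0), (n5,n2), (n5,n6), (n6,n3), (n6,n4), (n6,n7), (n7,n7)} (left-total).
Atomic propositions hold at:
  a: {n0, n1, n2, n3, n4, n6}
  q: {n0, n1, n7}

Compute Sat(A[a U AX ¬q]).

{n3, n5}

Sat(¬q) = {n2, n3, n4, n5, n6}
Sat(AX ¬q) = {s : every successor in {n2, n3, n4, n5, n6}} = {n3, n5}
A[a U AX ¬q]: least fixpoint, start Z0 = Sat(AX ¬q) = {n3, n5}, add states in Sat(a) with every successor in Z. Already a fixed point.
Sat(A[a U AX ¬q]) = {n3, n5}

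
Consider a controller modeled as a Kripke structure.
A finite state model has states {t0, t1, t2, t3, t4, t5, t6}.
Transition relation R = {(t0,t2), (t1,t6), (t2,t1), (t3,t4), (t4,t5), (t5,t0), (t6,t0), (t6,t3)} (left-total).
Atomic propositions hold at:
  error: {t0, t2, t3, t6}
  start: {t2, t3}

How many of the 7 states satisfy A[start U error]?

4

A[start U error]: least fixpoint, start Z0 = Sat(error) = {t0, t2, t3, t6}, add states in Sat(start) with every successor in Z. Already a fixed point.
Sat(A[start U error]) = {t0, t2, t3, t6}
|Sat(A[start U error])| = |{t0, t2, t3, t6}| = 4.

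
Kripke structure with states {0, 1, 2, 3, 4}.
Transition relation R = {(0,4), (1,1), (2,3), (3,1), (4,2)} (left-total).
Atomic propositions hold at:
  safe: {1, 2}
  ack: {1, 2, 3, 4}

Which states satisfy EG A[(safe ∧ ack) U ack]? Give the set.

{1, 2, 3, 4}

Sat(safe ∧ ack) = {1, 2}
A[(safe ∧ ack) U ack]: least fixpoint, start Z0 = Sat(ack) = {1, 2, 3, 4}, add states in Sat(safe ∧ ack) with every successor in Z. Already a fixed point.
Sat(A[(safe ∧ ack) U ack]) = {1, 2, 3, 4}
EG A[(safe ∧ ack) U ack]: greatest fixpoint, start Z0 = {1, 2, 3, 4}, keep only states in Sat with some successor in Z. Already a fixed point.
Sat(EG A[(safe ∧ ack) U ack]) = {1, 2, 3, 4}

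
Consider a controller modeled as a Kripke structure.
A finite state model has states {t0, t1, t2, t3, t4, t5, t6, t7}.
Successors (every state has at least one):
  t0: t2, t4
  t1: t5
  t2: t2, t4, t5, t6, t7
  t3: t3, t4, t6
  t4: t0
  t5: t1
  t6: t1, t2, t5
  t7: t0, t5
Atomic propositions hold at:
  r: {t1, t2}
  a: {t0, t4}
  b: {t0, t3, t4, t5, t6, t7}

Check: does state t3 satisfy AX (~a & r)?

Sat(~a) = {t1, t2, t3, t5, t6, t7}
Sat(~a & r) = {t1, t2}
Sat(AX (~a & r)) = {s : every successor in {t1, t2}} = {t5}
t3 ∉ Sat(AX (~a & r)) = {t5}, so the formula does not hold at t3.

No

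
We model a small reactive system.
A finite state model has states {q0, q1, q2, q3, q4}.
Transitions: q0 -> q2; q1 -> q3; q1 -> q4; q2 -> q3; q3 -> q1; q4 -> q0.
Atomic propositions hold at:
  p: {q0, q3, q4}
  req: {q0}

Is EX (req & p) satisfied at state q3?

Sat(req & p) = {q0}
Sat(EX (req & p)) = {s : some successor in {q0}} = {q4}
q3 ∉ Sat(EX (req & p)) = {q4}, so the formula does not hold at q3.

No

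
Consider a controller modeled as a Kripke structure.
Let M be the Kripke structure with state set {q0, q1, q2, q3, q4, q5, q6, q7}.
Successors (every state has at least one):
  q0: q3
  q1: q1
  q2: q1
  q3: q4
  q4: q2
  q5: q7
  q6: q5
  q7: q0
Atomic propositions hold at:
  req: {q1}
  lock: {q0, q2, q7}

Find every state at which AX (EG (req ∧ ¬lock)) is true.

Sat(¬lock) = {q1, q3, q4, q5, q6}
Sat(req ∧ ¬lock) = {q1}
EG (req ∧ ¬lock): greatest fixpoint, start Z0 = {q1}, keep only states in Sat with some successor in Z. Already a fixed point.
Sat(EG (req ∧ ¬lock)) = {q1}
Sat(AX (EG (req ∧ ¬lock))) = {s : every successor in {q1}} = {q1, q2}

{q1, q2}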